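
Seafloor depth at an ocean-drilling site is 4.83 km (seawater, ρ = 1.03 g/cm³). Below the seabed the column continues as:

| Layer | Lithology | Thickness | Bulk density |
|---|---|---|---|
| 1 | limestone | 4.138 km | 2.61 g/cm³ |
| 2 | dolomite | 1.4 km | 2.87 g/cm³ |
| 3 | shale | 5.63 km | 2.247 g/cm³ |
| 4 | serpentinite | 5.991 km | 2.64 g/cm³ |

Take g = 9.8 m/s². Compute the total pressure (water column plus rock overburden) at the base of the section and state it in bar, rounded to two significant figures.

4700 bar

seawater: 1030 kg/m³ × 9.8 m/s² × 4830 m = 4.875×10^7 Pa = 487.5 bar
limestone: 2610 kg/m³ × 9.8 m/s² × 4138 m = 1.058×10^8 Pa = 1058 bar
dolomite: 2870 kg/m³ × 9.8 m/s² × 1400 m = 3.938×10^7 Pa = 393.8 bar
shale: 2247 kg/m³ × 9.8 m/s² × 5630 m = 1.240×10^8 Pa = 1240 bar
serpentinite: 2640 kg/m³ × 9.8 m/s² × 5991 m = 1.550×10^8 Pa = 1550 bar
Total = 487.5 + 1058 + 393.8 + 1240 + 1550 = 4729.5 bar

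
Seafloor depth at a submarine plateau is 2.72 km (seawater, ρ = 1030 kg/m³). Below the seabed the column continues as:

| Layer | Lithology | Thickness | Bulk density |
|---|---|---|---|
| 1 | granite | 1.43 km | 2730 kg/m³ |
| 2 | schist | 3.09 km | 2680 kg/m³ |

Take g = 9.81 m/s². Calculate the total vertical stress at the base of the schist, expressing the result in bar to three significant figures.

seawater: 1030 kg/m³ × 9.81 m/s² × 2720 m = 2.748×10^7 Pa = 274.8 bar
granite: 2730 kg/m³ × 9.81 m/s² × 1430 m = 3.830×10^7 Pa = 383.0 bar
schist: 2680 kg/m³ × 9.81 m/s² × 3090 m = 8.124×10^7 Pa = 812.4 bar
Total = 274.8 + 383.0 + 812.4 = 1470.2 bar

1470 bar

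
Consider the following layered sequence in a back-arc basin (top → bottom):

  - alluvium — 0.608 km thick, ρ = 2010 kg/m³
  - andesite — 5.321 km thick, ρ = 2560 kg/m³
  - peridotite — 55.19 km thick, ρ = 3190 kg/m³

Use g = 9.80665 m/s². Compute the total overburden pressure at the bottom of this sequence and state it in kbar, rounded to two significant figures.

alluvium: 2010 kg/m³ × 9.80665 m/s² × 608 m = 1.198×10^7 Pa = 0.1198 kbar
andesite: 2560 kg/m³ × 9.80665 m/s² × 5321 m = 1.336×10^8 Pa = 1.336 kbar
peridotite: 3190 kg/m³ × 9.80665 m/s² × 55190 m = 1.727×10^9 Pa = 17.27 kbar
Total = 0.1198 + 1.336 + 17.27 = 18.721 kbar

19 kbar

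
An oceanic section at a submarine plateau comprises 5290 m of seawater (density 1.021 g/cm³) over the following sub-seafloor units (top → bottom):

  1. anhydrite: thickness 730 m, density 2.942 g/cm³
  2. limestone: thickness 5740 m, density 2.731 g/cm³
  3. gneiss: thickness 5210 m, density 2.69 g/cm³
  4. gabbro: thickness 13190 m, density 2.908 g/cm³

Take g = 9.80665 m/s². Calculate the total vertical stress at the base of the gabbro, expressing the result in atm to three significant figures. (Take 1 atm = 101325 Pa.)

seawater: 1021 kg/m³ × 9.80665 m/s² × 5290 m = 5.297×10^7 Pa = 522.7 atm
anhydrite: 2942 kg/m³ × 9.80665 m/s² × 730 m = 2.106×10^7 Pa = 207.9 atm
limestone: 2731 kg/m³ × 9.80665 m/s² × 5740 m = 1.537×10^8 Pa = 1517 atm
gneiss: 2690 kg/m³ × 9.80665 m/s² × 5210 m = 1.374×10^8 Pa = 1356 atm
gabbro: 2908 kg/m³ × 9.80665 m/s² × 13190 m = 3.761×10^8 Pa = 3712 atm
Total = 522.7 + 207.9 + 1517 + 1356 + 3712 = 7316.5 atm

7320 atm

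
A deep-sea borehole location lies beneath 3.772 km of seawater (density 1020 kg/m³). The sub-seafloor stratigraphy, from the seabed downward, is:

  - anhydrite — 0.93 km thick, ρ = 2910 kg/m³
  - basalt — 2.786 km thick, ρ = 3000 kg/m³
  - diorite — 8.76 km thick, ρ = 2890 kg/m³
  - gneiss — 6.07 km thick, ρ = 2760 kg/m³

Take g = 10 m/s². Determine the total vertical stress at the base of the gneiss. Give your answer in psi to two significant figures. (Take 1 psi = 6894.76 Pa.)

seawater: 1020 kg/m³ × 10 m/s² × 3772 m = 3.847×10^7 Pa = 5580 psi
anhydrite: 2910 kg/m³ × 10 m/s² × 930 m = 2.706×10^7 Pa = 3925 psi
basalt: 3000 kg/m³ × 10 m/s² × 2786 m = 8.358×10^7 Pa = 12122 psi
diorite: 2890 kg/m³ × 10 m/s² × 8760 m = 2.532×10^8 Pa = 36718 psi
gneiss: 2760 kg/m³ × 10 m/s² × 6070 m = 1.675×10^8 Pa = 24298 psi
Total = 5580 + 3925 + 12122 + 36718 + 24298 = 82644 psi

83000 psi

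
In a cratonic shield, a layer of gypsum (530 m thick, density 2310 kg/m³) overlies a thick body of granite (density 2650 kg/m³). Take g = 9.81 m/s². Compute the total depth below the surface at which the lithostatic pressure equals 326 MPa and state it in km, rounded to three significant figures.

Pressure at base of upper layers: 2310×9.81×530 = 1.201×10^7 Pa = 12.01 MPa
Remaining pressure to be supplied by granite: 3.260×10^8 − 1.201×10^7 = 3.140×10^8 Pa
Additional depth in granite = 3.140×10^8 Pa / (2650 kg/m³ × 9.81 m/s²) = 12078 m
Total depth = 530 m + 12078 m = 12608 m
= 12.608 km

12.6 km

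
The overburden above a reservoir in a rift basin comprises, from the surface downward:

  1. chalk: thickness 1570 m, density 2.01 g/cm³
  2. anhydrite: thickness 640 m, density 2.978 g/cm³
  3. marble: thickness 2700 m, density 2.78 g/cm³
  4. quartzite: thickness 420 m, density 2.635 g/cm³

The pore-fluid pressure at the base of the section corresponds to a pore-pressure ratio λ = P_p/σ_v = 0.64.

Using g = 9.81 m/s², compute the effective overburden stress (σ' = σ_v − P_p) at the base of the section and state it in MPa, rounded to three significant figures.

48.3 MPa

Overburden (lithostatic) stress σ_v:
chalk: 2010 kg/m³ × 9.81 m/s² × 1570 m = 3.096×10^7 Pa = 30.96 MPa
anhydrite: 2978 kg/m³ × 9.81 m/s² × 640 m = 1.870×10^7 Pa = 18.70 MPa
marble: 2780 kg/m³ × 9.81 m/s² × 2700 m = 7.363×10^7 Pa = 73.63 MPa
quartzite: 2635 kg/m³ × 9.81 m/s² × 420 m = 1.086×10^7 Pa = 10.86 MPa
Total = 30.96 + 18.70 + 73.63 + 10.86 = 134.15 MPa
Pore pressure P_p = λ·σ_v = 0.64 × 134.1 MPa = 85.85 MPa
Effective stress σ' = σ_v − P_p = 134.1 − 85.85 = 48.292 MPa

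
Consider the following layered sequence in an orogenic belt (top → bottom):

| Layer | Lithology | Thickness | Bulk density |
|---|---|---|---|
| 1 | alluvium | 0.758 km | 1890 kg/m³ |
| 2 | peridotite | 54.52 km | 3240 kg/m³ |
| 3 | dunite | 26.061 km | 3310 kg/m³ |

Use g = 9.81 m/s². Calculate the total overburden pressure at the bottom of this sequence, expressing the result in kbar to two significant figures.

alluvium: 1890 kg/m³ × 9.81 m/s² × 758 m = 1.405×10^7 Pa = 0.1405 kbar
peridotite: 3240 kg/m³ × 9.81 m/s² × 54520 m = 1.733×10^9 Pa = 17.33 kbar
dunite: 3310 kg/m³ × 9.81 m/s² × 26061 m = 8.462×10^8 Pa = 8.462 kbar
Total = 0.1405 + 17.33 + 8.462 = 25.932 kbar

26 kbar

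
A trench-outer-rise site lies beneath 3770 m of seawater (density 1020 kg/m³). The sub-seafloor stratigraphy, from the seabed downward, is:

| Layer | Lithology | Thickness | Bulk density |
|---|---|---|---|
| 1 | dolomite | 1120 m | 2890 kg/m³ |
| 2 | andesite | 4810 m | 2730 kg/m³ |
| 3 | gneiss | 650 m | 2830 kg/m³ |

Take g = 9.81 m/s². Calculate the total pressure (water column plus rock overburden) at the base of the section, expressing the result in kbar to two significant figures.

2.2 kbar

seawater: 1020 kg/m³ × 9.81 m/s² × 3770 m = 3.772×10^7 Pa = 0.3772 kbar
dolomite: 2890 kg/m³ × 9.81 m/s² × 1120 m = 3.175×10^7 Pa = 0.3175 kbar
andesite: 2730 kg/m³ × 9.81 m/s² × 4810 m = 1.288×10^8 Pa = 1.288 kbar
gneiss: 2830 kg/m³ × 9.81 m/s² × 650 m = 1.805×10^7 Pa = 0.1805 kbar
Total = 0.3772 + 0.3175 + 1.288 + 0.1805 = 2.1634 kbar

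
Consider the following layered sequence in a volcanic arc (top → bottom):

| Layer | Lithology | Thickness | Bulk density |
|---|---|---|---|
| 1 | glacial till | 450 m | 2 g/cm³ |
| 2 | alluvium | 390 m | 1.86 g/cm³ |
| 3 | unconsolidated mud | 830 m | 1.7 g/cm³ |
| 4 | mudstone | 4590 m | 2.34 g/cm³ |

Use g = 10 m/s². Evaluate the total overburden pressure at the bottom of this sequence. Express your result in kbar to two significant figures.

glacial till: 2000 kg/m³ × 10 m/s² × 450 m = 9.000×10^6 Pa = 0.09000 kbar
alluvium: 1860 kg/m³ × 10 m/s² × 390 m = 7.254×10^6 Pa = 0.07254 kbar
unconsolidated mud: 1700 kg/m³ × 10 m/s² × 830 m = 1.411×10^7 Pa = 0.1411 kbar
mudstone: 2340 kg/m³ × 10 m/s² × 4590 m = 1.074×10^8 Pa = 1.074 kbar
Total = 0.09000 + 0.07254 + 0.1411 + 1.074 = 1.3777 kbar

1.4 kbar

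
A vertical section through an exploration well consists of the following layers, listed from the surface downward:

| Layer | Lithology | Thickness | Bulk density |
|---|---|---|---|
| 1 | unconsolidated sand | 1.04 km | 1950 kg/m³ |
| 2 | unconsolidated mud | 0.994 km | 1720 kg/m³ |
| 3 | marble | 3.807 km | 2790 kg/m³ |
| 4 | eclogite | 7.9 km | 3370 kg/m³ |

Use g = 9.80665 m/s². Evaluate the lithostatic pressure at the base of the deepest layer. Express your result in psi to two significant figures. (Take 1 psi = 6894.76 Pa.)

58000 psi

unconsolidated sand: 1950 kg/m³ × 9.80665 m/s² × 1040 m = 1.989×10^7 Pa = 2884 psi
unconsolidated mud: 1720 kg/m³ × 9.80665 m/s² × 994 m = 1.677×10^7 Pa = 2432 psi
marble: 2790 kg/m³ × 9.80665 m/s² × 3807 m = 1.042×10^8 Pa = 15107 psi
eclogite: 3370 kg/m³ × 9.80665 m/s² × 7900 m = 2.611×10^8 Pa = 37867 psi
Total = 2884 + 2432 + 15107 + 37867 = 58290 psi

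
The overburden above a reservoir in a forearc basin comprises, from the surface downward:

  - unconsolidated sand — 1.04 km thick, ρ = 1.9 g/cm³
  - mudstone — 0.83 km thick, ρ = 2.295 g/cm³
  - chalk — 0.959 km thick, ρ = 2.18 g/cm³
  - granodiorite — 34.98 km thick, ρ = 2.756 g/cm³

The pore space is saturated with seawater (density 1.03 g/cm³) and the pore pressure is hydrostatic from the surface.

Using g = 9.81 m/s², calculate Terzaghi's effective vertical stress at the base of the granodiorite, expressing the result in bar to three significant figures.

6220 bar

Overburden (lithostatic) stress σ_v:
unconsolidated sand: 1900 kg/m³ × 9.81 m/s² × 1040 m = 1.938×10^7 Pa = 19.38 MPa
mudstone: 2295 kg/m³ × 9.81 m/s² × 830 m = 1.869×10^7 Pa = 18.69 MPa
chalk: 2180 kg/m³ × 9.81 m/s² × 959 m = 2.051×10^7 Pa = 20.51 MPa
granodiorite: 2756 kg/m³ × 9.81 m/s² × 34980 m = 9.457×10^8 Pa = 945.7 MPa
Total = 19.38 + 18.69 + 20.51 + 945.7 = 1004.3 MPa
Pore pressure P_p = 1030 kg/m³ × 9.81 m/s² × 37809 m = 3.820×10^8 Pa = 382.0 MPa
Effective stress σ' = σ_v − P_p = 1004 − 382.0 = 622.28 MPa = 6222.8 bar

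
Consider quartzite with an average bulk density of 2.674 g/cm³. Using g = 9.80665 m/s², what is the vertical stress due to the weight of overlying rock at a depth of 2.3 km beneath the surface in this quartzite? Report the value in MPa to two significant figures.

60 MPa

quartzite: 2674 kg/m³ × 9.80665 m/s² × 2300 m = 6.031×10^7 Pa = 60.31 MPa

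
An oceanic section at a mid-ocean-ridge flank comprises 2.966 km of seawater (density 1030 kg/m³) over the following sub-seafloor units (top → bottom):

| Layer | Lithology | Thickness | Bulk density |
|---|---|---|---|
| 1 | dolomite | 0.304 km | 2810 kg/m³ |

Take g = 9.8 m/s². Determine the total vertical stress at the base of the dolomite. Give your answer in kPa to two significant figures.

seawater: 1030 kg/m³ × 9.8 m/s² × 2966 m = 2.994×10^7 Pa = 29939 kPa
dolomite: 2810 kg/m³ × 9.8 m/s² × 304 m = 8.372×10^6 Pa = 8372 kPa
Total = 29939 + 8372 = 38310 kPa

38000 kPa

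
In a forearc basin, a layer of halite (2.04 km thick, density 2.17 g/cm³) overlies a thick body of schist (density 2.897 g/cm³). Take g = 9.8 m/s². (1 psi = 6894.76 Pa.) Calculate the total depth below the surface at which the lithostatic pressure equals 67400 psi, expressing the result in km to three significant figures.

16.9 km

Pressure at base of upper layers: 2170×9.8×2040 = 4.338×10^7 Pa = 6292 psi
Remaining pressure to be supplied by schist: 4.647×10^8 − 4.338×10^7 = 4.213×10^8 Pa
Additional depth in schist = 4.213×10^8 Pa / (2897 kg/m³ × 9.8 m/s²) = 14840 m
Total depth = 2040 m + 14840 m = 16880 m
= 16.880 km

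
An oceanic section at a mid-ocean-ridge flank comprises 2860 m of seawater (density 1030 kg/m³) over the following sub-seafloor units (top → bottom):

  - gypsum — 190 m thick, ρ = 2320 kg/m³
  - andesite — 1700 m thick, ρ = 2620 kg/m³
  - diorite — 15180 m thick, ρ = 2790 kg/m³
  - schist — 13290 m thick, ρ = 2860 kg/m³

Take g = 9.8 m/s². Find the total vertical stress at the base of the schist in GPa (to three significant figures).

seawater: 1030 kg/m³ × 9.8 m/s² × 2860 m = 2.887×10^7 Pa = 0.02887 GPa
gypsum: 2320 kg/m³ × 9.8 m/s² × 190 m = 4.320×10^6 Pa = 4.320×10^-3 GPa
andesite: 2620 kg/m³ × 9.8 m/s² × 1700 m = 4.365×10^7 Pa = 0.04365 GPa
diorite: 2790 kg/m³ × 9.8 m/s² × 15180 m = 4.151×10^8 Pa = 0.4151 GPa
schist: 2860 kg/m³ × 9.8 m/s² × 13290 m = 3.725×10^8 Pa = 0.3725 GPa
Total = 0.02887 + 4.320×10^-3 + 0.04365 + 0.4151 + 0.3725 = 0.86438 GPa

0.864 GPa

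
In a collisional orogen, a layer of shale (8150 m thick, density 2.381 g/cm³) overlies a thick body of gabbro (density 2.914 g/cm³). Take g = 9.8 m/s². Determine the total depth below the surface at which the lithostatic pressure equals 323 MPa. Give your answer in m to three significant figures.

12800 m

Pressure at base of upper layers: 2381×9.8×8150 = 1.902×10^8 Pa = 190.2 MPa
Remaining pressure to be supplied by gabbro: 3.230×10^8 − 1.902×10^8 = 1.328×10^8 Pa
Additional depth in gabbro = 1.328×10^8 Pa / (2914 kg/m³ × 9.8 m/s²) = 4651.3 m
Total depth = 8150 m + 4651.3 m = 12801 m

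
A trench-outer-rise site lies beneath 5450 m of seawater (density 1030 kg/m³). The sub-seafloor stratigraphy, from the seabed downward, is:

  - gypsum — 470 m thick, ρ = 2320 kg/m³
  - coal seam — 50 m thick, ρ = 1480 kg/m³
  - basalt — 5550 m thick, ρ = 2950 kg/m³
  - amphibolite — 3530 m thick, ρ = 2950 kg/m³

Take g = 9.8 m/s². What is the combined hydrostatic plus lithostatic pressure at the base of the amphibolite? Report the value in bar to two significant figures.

seawater: 1030 kg/m³ × 9.8 m/s² × 5450 m = 5.501×10^7 Pa = 550.1 bar
gypsum: 2320 kg/m³ × 9.8 m/s² × 470 m = 1.069×10^7 Pa = 106.9 bar
coal seam: 1480 kg/m³ × 9.8 m/s² × 50 m = 7.252×10^5 Pa = 7.252 bar
basalt: 2950 kg/m³ × 9.8 m/s² × 5550 m = 1.605×10^8 Pa = 1605 bar
amphibolite: 2950 kg/m³ × 9.8 m/s² × 3530 m = 1.021×10^8 Pa = 1021 bar
Total = 550.1 + 106.9 + 7.252 + 1605 + 1021 = 3289.3 bar

3300 bar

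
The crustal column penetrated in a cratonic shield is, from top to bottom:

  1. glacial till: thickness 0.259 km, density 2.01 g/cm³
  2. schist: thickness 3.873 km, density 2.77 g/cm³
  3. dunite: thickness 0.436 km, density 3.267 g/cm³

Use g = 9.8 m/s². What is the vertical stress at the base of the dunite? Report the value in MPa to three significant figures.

124 MPa

glacial till: 2010 kg/m³ × 9.8 m/s² × 259 m = 5.102×10^6 Pa = 5.102 MPa
schist: 2770 kg/m³ × 9.8 m/s² × 3873 m = 1.051×10^8 Pa = 105.1 MPa
dunite: 3267 kg/m³ × 9.8 m/s² × 436 m = 1.396×10^7 Pa = 13.96 MPa
Total = 5.102 + 105.1 + 13.96 = 124.20 MPa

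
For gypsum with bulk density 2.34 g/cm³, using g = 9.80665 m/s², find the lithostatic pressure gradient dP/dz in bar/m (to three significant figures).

dP/dz = ρg = 2340 kg/m³ × 9.80665 m/s² = 22948 Pa/m
= 22948 Pa/m × (1 bar/m / 1.0000×10^5 Pa/m) = 0.22948 bar/m

0.229 bar/m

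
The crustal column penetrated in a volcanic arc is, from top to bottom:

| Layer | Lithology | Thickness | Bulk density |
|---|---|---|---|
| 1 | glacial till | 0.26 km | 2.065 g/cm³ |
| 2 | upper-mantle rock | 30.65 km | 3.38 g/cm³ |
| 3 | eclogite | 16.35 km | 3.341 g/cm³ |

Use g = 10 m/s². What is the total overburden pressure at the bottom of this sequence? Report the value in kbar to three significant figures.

15.9 kbar

glacial till: 2065 kg/m³ × 10 m/s² × 260 m = 5.369×10^6 Pa = 0.05369 kbar
upper-mantle rock: 3380 kg/m³ × 10 m/s² × 30650 m = 1.036×10^9 Pa = 10.36 kbar
eclogite: 3341 kg/m³ × 10 m/s² × 16350 m = 5.463×10^8 Pa = 5.463 kbar
Total = 0.05369 + 10.36 + 5.463 = 15.876 kbar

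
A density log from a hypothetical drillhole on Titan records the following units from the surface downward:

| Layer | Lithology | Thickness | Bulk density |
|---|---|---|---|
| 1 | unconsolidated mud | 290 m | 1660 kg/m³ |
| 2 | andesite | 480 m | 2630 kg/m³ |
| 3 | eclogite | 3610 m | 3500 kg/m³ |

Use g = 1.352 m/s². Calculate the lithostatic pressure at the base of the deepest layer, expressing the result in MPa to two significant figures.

19 MPa

unconsolidated mud: 1660 kg/m³ × 1.352 m/s² × 290 m = 6.509×10^5 Pa = 0.6509 MPa
andesite: 2630 kg/m³ × 1.352 m/s² × 480 m = 1.707×10^6 Pa = 1.707 MPa
eclogite: 3500 kg/m³ × 1.352 m/s² × 3610 m = 1.708×10^7 Pa = 17.08 MPa
Total = 0.6509 + 1.707 + 17.08 = 19.440 MPa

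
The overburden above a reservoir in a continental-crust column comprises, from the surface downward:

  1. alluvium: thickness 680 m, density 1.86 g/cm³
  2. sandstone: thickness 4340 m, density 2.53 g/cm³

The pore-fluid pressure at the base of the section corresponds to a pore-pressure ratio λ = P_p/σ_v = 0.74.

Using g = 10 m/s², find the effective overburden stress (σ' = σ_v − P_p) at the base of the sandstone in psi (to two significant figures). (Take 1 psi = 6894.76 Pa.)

Overburden (lithostatic) stress σ_v:
alluvium: 1860 kg/m³ × 10 m/s² × 680 m = 1.265×10^7 Pa = 12.65 MPa
sandstone: 2530 kg/m³ × 10 m/s² × 4340 m = 1.098×10^8 Pa = 109.8 MPa
Total = 12.65 + 109.8 = 122.45 MPa
Pore pressure P_p = λ·σ_v = 0.74 × 122.5 MPa = 90.61 MPa
Effective stress σ' = σ_v − P_p = 122.5 − 90.61 = 31.837 MPa = 4617.6 psi

4600 psi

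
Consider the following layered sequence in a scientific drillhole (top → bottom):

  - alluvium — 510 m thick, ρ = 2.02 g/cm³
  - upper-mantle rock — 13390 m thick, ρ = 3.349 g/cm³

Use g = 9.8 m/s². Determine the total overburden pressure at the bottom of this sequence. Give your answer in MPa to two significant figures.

450 MPa

alluvium: 2020 kg/m³ × 9.8 m/s² × 510 m = 1.010×10^7 Pa = 10.10 MPa
upper-mantle rock: 3349 kg/m³ × 9.8 m/s² × 13390 m = 4.395×10^8 Pa = 439.5 MPa
Total = 10.10 + 439.5 = 449.56 MPa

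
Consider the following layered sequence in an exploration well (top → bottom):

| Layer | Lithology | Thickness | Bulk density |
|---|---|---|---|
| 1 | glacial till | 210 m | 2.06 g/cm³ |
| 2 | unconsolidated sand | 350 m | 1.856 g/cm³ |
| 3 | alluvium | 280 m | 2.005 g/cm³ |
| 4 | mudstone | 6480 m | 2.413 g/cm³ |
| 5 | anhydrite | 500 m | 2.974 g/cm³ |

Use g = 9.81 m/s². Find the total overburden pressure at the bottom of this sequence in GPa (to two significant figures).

glacial till: 2060 kg/m³ × 9.81 m/s² × 210 m = 4.244×10^6 Pa = 4.244×10^-3 GPa
unconsolidated sand: 1856 kg/m³ × 9.81 m/s² × 350 m = 6.373×10^6 Pa = 6.373×10^-3 GPa
alluvium: 2005 kg/m³ × 9.81 m/s² × 280 m = 5.507×10^6 Pa = 5.507×10^-3 GPa
mudstone: 2413 kg/m³ × 9.81 m/s² × 6480 m = 1.534×10^8 Pa = 0.1534 GPa
anhydrite: 2974 kg/m³ × 9.81 m/s² × 500 m = 1.459×10^7 Pa = 0.01459 GPa
Total = 4.244×10^-3 + 6.373×10^-3 + 5.507×10^-3 + 0.1534 + 0.01459 = 0.18410 GPa

0.18 GPa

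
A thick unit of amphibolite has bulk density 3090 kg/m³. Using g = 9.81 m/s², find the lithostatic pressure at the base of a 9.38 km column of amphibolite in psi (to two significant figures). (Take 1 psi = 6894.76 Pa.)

41000 psi

amphibolite: 3090 kg/m³ × 9.81 m/s² × 9380 m = 2.843×10^8 Pa = 41239 psi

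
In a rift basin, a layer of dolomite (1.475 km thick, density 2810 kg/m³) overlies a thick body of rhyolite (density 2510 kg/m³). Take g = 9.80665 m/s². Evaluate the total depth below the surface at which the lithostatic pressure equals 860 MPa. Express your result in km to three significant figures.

Pressure at base of upper layers: 2810×9.80665×1475 = 4.065×10^7 Pa = 40.65 MPa
Remaining pressure to be supplied by rhyolite: 8.600×10^8 − 4.065×10^7 = 8.194×10^8 Pa
Additional depth in rhyolite = 8.194×10^8 Pa / (2510 kg/m³ × 9.80665 m/s²) = 33287 m
Total depth = 1475 m + 33287 m = 34762 m
= 34.762 km

34.8 km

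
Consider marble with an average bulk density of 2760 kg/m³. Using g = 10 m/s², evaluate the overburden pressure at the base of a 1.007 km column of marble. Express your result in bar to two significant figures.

280 bar

marble: 2760 kg/m³ × 10 m/s² × 1007 m = 2.779×10^7 Pa = 277.9 bar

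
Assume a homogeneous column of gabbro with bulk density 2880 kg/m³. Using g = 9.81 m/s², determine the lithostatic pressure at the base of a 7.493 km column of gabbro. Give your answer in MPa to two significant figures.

gabbro: 2880 kg/m³ × 9.81 m/s² × 7493 m = 2.117×10^8 Pa = 211.7 MPa

210 MPa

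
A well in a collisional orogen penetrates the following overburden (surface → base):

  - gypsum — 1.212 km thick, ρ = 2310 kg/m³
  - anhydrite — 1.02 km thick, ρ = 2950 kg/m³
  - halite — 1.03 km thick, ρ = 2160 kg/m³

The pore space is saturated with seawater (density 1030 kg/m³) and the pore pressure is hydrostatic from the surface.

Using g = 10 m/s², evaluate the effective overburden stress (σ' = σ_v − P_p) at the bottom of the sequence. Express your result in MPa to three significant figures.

Overburden (lithostatic) stress σ_v:
gypsum: 2310 kg/m³ × 10 m/s² × 1212 m = 2.800×10^7 Pa = 28.00 MPa
anhydrite: 2950 kg/m³ × 10 m/s² × 1020 m = 3.009×10^7 Pa = 30.09 MPa
halite: 2160 kg/m³ × 10 m/s² × 1030 m = 2.225×10^7 Pa = 22.25 MPa
Total = 28.00 + 30.09 + 22.25 = 80.335 MPa
Pore pressure P_p = 1030 kg/m³ × 10 m/s² × 3262 m = 3.360×10^7 Pa = 33.60 MPa
Effective stress σ' = σ_v − P_p = 80.34 − 33.60 = 46.737 MPa

46.7 MPa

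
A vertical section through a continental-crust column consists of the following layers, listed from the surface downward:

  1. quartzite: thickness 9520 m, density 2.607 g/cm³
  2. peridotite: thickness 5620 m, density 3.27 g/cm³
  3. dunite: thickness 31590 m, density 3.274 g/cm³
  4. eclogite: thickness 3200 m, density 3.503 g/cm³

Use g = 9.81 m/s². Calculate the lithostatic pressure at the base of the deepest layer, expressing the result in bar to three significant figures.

15500 bar

quartzite: 2607 kg/m³ × 9.81 m/s² × 9520 m = 2.435×10^8 Pa = 2435 bar
peridotite: 3270 kg/m³ × 9.81 m/s² × 5620 m = 1.803×10^8 Pa = 1803 bar
dunite: 3274 kg/m³ × 9.81 m/s² × 31590 m = 1.015×10^9 Pa = 10146 bar
eclogite: 3503 kg/m³ × 9.81 m/s² × 3200 m = 1.100×10^8 Pa = 1100 bar
Total = 2435 + 1803 + 10146 + 1100 = 15483 bar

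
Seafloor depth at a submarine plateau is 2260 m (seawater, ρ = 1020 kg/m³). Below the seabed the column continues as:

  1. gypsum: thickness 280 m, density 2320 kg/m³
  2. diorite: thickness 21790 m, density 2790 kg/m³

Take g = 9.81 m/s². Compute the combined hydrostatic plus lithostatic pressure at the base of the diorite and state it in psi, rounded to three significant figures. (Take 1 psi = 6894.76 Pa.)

90700 psi

seawater: 1020 kg/m³ × 9.81 m/s² × 2260 m = 2.261×10^7 Pa = 3280 psi
gypsum: 2320 kg/m³ × 9.81 m/s² × 280 m = 6.373×10^6 Pa = 924.3 psi
diorite: 2790 kg/m³ × 9.81 m/s² × 21790 m = 5.964×10^8 Pa = 86499 psi
Total = 3280 + 924.3 + 86499 = 90703 psi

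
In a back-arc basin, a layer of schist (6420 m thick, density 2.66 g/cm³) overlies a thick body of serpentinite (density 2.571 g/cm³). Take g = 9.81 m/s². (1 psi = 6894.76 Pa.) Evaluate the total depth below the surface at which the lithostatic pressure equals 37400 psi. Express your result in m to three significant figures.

10000 m

Pressure at base of upper layers: 2660×9.81×6420 = 1.675×10^8 Pa = 24298 psi
Remaining pressure to be supplied by serpentinite: 2.579×10^8 − 1.675×10^8 = 9.034×10^7 Pa
Additional depth in serpentinite = 9.034×10^7 Pa / (2571 kg/m³ × 9.81 m/s²) = 3581.7 m
Total depth = 6420 m + 3581.7 m = 10002 m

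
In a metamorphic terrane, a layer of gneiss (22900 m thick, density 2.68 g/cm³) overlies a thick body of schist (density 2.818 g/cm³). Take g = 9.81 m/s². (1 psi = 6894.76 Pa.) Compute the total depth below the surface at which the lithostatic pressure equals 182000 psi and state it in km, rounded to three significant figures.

Pressure at base of upper layers: 2680×9.81×22900 = 6.021×10^8 Pa = 87321 psi
Remaining pressure to be supplied by schist: 1.255×10^9 − 6.021×10^8 = 6.528×10^8 Pa
Additional depth in schist = 6.528×10^8 Pa / (2818 kg/m³ × 9.81 m/s²) = 23614 m
Total depth = 22900 m + 23614 m = 46514 m
= 46.514 km

46.5 km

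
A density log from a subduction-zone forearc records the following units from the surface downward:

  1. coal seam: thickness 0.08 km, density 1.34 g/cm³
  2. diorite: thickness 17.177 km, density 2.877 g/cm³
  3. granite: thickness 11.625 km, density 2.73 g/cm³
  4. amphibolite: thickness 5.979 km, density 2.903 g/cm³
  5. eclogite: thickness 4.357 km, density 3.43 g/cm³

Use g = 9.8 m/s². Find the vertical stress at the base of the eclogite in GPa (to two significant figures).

1.1 GPa

coal seam: 1340 kg/m³ × 9.8 m/s² × 80 m = 1.051×10^6 Pa = 1.051×10^-3 GPa
diorite: 2877 kg/m³ × 9.8 m/s² × 17177 m = 4.843×10^8 Pa = 0.4843 GPa
granite: 2730 kg/m³ × 9.8 m/s² × 11625 m = 3.110×10^8 Pa = 0.3110 GPa
amphibolite: 2903 kg/m³ × 9.8 m/s² × 5979 m = 1.701×10^8 Pa = 0.1701 GPa
eclogite: 3430 kg/m³ × 9.8 m/s² × 4357 m = 1.465×10^8 Pa = 0.1465 GPa
Total = 1.051×10^-3 + 0.4843 + 0.3110 + 0.1701 + 0.1465 = 1.1129 GPa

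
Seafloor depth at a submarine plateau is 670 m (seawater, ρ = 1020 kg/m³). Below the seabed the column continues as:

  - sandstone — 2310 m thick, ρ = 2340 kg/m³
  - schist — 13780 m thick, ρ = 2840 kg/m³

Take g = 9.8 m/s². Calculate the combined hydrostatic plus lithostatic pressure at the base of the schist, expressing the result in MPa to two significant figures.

seawater: 1020 kg/m³ × 9.8 m/s² × 670 m = 6.697×10^6 Pa = 6.697 MPa
sandstone: 2340 kg/m³ × 9.8 m/s² × 2310 m = 5.297×10^7 Pa = 52.97 MPa
schist: 2840 kg/m³ × 9.8 m/s² × 13780 m = 3.835×10^8 Pa = 383.5 MPa
Total = 6.697 + 52.97 + 383.5 = 443.20 MPa

440 MPa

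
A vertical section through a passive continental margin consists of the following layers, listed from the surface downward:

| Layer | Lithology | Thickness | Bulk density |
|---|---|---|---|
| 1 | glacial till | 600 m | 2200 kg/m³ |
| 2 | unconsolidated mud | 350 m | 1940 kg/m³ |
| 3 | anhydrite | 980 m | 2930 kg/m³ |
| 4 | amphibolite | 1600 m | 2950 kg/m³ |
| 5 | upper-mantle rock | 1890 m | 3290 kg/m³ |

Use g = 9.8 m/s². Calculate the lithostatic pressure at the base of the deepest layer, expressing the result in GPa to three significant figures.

glacial till: 2200 kg/m³ × 9.8 m/s² × 600 m = 1.294×10^7 Pa = 0.01294 GPa
unconsolidated mud: 1940 kg/m³ × 9.8 m/s² × 350 m = 6.654×10^6 Pa = 6.654×10^-3 GPa
anhydrite: 2930 kg/m³ × 9.8 m/s² × 980 m = 2.814×10^7 Pa = 0.02814 GPa
amphibolite: 2950 kg/m³ × 9.8 m/s² × 1600 m = 4.626×10^7 Pa = 0.04626 GPa
upper-mantle rock: 3290 kg/m³ × 9.8 m/s² × 1890 m = 6.094×10^7 Pa = 0.06094 GPa
Total = 0.01294 + 6.654×10^-3 + 0.02814 + 0.04626 + 0.06094 = 0.15492 GPa

0.155 GPa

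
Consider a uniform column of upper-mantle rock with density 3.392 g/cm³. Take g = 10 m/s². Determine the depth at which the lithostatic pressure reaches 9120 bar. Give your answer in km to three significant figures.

h = P/(ρg) = 9120 bar / (3392 kg/m³ × 10 m/s²) = 9.120×10^8 Pa / 33920 Pa/m = 26887 m
= 26.887 km

26.9 km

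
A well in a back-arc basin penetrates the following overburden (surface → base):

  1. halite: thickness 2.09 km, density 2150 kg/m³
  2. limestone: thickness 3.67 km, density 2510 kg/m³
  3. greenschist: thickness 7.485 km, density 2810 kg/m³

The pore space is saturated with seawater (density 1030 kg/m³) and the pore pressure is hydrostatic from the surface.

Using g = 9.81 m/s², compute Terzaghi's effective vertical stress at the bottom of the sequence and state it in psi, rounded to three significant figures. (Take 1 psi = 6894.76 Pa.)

Overburden (lithostatic) stress σ_v:
halite: 2150 kg/m³ × 9.81 m/s² × 2090 m = 4.408×10^7 Pa = 44.08 MPa
limestone: 2510 kg/m³ × 9.81 m/s² × 3670 m = 9.037×10^7 Pa = 90.37 MPa
greenschist: 2810 kg/m³ × 9.81 m/s² × 7485 m = 2.063×10^8 Pa = 206.3 MPa
Total = 44.08 + 90.37 + 206.3 = 340.78 MPa
Pore pressure P_p = 1030 kg/m³ × 9.81 m/s² × 13245 m = 1.338×10^8 Pa = 133.8 MPa
Effective stress σ' = σ_v − P_p = 340.8 − 133.8 = 206.95 MPa = 30015 psi

30000 psi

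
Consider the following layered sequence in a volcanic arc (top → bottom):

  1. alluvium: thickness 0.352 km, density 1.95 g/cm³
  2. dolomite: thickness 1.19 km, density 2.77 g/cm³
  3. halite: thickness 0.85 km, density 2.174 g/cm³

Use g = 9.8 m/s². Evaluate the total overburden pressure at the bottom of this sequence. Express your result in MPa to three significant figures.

57.1 MPa

alluvium: 1950 kg/m³ × 9.8 m/s² × 352 m = 6.727×10^6 Pa = 6.727 MPa
dolomite: 2770 kg/m³ × 9.8 m/s² × 1190 m = 3.230×10^7 Pa = 32.30 MPa
halite: 2174 kg/m³ × 9.8 m/s² × 850 m = 1.811×10^7 Pa = 18.11 MPa
Total = 6.727 + 32.30 + 18.11 = 57.140 MPa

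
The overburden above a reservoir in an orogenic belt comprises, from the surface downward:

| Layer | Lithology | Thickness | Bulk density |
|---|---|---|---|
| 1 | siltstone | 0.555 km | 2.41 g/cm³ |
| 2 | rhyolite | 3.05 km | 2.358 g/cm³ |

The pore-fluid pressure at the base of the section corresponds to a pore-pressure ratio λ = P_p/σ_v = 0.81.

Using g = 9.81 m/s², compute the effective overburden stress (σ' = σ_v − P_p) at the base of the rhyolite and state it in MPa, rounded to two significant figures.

16 MPa

Overburden (lithostatic) stress σ_v:
siltstone: 2410 kg/m³ × 9.81 m/s² × 555 m = 1.312×10^7 Pa = 13.12 MPa
rhyolite: 2358 kg/m³ × 9.81 m/s² × 3050 m = 7.055×10^7 Pa = 70.55 MPa
Total = 13.12 + 70.55 = 83.674 MPa
Pore pressure P_p = λ·σ_v = 0.81 × 83.67 MPa = 67.78 MPa
Effective stress σ' = σ_v − P_p = 83.67 − 67.78 = 15.898 MPa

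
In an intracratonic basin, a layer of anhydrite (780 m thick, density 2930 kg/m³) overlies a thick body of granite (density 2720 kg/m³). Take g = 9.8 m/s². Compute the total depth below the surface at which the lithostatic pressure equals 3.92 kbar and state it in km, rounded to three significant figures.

Pressure at base of upper layers: 2930×9.8×780 = 2.240×10^7 Pa = 0.2240 kbar
Remaining pressure to be supplied by granite: 3.920×10^8 − 2.240×10^7 = 3.696×10^8 Pa
Additional depth in granite = 3.696×10^8 Pa / (2720 kg/m³ × 9.8 m/s²) = 13866 m
Total depth = 780 m + 13866 m = 14646 m
= 14.646 km

14.6 km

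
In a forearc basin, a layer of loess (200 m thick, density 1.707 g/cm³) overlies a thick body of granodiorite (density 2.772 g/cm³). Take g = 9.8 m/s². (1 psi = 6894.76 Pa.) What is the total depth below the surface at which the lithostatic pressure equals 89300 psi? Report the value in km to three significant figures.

Pressure at base of upper layers: 1707×9.8×200 = 3.346×10^6 Pa = 485.3 psi
Remaining pressure to be supplied by granodiorite: 6.157×10^8 − 3.346×10^6 = 6.124×10^8 Pa
Additional depth in granodiorite = 6.124×10^8 Pa / (2772 kg/m³ × 9.8 m/s²) = 22542 m
Total depth = 200 m + 22542 m = 22742 m
= 22.742 km

22.7 km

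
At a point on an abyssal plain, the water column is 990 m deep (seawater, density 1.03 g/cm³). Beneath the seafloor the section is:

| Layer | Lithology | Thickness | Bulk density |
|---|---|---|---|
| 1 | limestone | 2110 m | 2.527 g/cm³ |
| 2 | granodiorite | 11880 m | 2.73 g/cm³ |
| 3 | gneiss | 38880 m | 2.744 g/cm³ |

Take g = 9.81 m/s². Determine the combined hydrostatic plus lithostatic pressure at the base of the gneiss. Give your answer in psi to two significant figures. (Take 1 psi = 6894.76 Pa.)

210000 psi

seawater: 1030 kg/m³ × 9.81 m/s² × 990 m = 1.000×10^7 Pa = 1451 psi
limestone: 2527 kg/m³ × 9.81 m/s² × 2110 m = 5.231×10^7 Pa = 7586 psi
granodiorite: 2730 kg/m³ × 9.81 m/s² × 11880 m = 3.182×10^8 Pa = 46145 psi
gneiss: 2744 kg/m³ × 9.81 m/s² × 38880 m = 1.047×10^9 Pa = 1.518×10^5 psi
Total = 1451 + 7586 + 46145 + 1.518×10^5 = 2.0698×10^5 psi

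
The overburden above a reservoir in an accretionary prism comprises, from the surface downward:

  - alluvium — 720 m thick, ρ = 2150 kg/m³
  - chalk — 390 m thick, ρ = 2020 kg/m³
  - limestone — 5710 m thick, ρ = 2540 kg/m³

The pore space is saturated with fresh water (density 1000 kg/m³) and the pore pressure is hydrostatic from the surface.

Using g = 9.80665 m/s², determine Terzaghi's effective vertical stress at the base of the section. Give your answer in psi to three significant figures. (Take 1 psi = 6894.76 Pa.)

Overburden (lithostatic) stress σ_v:
alluvium: 2150 kg/m³ × 9.80665 m/s² × 720 m = 1.518×10^7 Pa = 15.18 MPa
chalk: 2020 kg/m³ × 9.80665 m/s² × 390 m = 7.726×10^6 Pa = 7.726 MPa
limestone: 2540 kg/m³ × 9.80665 m/s² × 5710 m = 1.422×10^8 Pa = 142.2 MPa
Total = 15.18 + 7.726 + 142.2 = 165.14 MPa
Pore pressure P_p = 1000 kg/m³ × 9.80665 m/s² × 6820 m = 6.688×10^7 Pa = 66.88 MPa
Effective stress σ' = σ_v − P_p = 165.1 − 66.88 = 98.255 MPa = 14251 psi

14300 psi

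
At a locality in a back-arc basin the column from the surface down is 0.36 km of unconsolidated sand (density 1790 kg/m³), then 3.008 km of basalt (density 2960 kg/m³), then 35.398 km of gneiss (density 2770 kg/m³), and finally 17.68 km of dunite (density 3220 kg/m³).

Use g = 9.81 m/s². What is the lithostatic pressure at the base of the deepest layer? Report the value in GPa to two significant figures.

unconsolidated sand: 1790 kg/m³ × 9.81 m/s² × 360 m = 6.322×10^6 Pa = 6.322×10^-3 GPa
basalt: 2960 kg/m³ × 9.81 m/s² × 3008 m = 8.735×10^7 Pa = 0.08735 GPa
gneiss: 2770 kg/m³ × 9.81 m/s² × 35398 m = 9.619×10^8 Pa = 0.9619 GPa
dunite: 3220 kg/m³ × 9.81 m/s² × 17680 m = 5.585×10^8 Pa = 0.5585 GPa
Total = 6.322×10^-3 + 0.08735 + 0.9619 + 0.5585 = 1.6140 GPa

1.6 GPa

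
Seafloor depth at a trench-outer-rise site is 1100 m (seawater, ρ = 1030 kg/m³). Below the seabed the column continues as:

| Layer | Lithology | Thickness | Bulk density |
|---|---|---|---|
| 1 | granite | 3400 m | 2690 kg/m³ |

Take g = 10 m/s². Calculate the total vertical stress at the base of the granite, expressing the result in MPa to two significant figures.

seawater: 1030 kg/m³ × 10 m/s² × 1100 m = 1.133×10^7 Pa = 11.33 MPa
granite: 2690 kg/m³ × 10 m/s² × 3400 m = 9.146×10^7 Pa = 91.46 MPa
Total = 11.33 + 91.46 = 102.79 MPa

100 MPa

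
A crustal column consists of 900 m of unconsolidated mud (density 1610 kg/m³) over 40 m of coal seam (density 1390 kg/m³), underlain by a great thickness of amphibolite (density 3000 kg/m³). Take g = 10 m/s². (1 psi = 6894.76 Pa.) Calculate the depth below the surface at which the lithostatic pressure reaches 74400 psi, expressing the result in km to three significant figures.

17.5 km

Pressure at base of upper layers: 1610×10×900 + 1390×10×40 = 1.505×10^7 Pa = 2182 psi
Remaining pressure to be supplied by amphibolite: 5.130×10^8 − 1.505×10^7 = 4.979×10^8 Pa
Additional depth in amphibolite = 4.979×10^8 Pa / (3000 kg/m³ × 10 m/s²) = 16597 m
Total depth = 940 m + 16597 m = 17537 m
= 17.537 km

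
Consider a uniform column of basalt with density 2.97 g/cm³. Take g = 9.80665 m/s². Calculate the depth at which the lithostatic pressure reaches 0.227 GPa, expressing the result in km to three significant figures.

h = P/(ρg) = 0.227 GPa / (2970 kg/m³ × 9.80665 m/s²) = 2.270×10^8 Pa / 29126 Pa/m = 7793.8 m
= 7.7938 km

7.79 km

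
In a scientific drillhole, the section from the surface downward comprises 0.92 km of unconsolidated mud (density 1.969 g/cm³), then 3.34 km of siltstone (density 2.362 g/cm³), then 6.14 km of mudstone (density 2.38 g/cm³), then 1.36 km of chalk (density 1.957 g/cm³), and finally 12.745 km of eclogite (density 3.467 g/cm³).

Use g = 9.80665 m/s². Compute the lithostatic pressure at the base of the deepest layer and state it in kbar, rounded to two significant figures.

unconsolidated mud: 1969 kg/m³ × 9.80665 m/s² × 920 m = 1.776×10^7 Pa = 0.1776 kbar
siltstone: 2362 kg/m³ × 9.80665 m/s² × 3340 m = 7.737×10^7 Pa = 0.7737 kbar
mudstone: 2380 kg/m³ × 9.80665 m/s² × 6140 m = 1.433×10^8 Pa = 1.433 kbar
chalk: 1957 kg/m³ × 9.80665 m/s² × 1360 m = 2.610×10^7 Pa = 0.2610 kbar
eclogite: 3467 kg/m³ × 9.80665 m/s² × 12745 m = 4.333×10^8 Pa = 4.333 kbar
Total = 0.1776 + 0.7737 + 1.433 + 0.2610 + 4.333 = 6.9786 kbar

7.0 kbar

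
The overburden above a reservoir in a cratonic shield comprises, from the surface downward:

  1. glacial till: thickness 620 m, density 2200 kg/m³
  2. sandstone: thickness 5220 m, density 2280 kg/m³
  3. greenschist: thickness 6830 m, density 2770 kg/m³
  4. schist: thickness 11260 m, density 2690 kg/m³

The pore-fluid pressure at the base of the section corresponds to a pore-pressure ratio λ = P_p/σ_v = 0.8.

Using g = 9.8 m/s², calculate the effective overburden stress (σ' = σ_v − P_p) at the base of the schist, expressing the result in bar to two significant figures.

1200 bar

Overburden (lithostatic) stress σ_v:
glacial till: 2200 kg/m³ × 9.8 m/s² × 620 m = 1.337×10^7 Pa = 13.37 MPa
sandstone: 2280 kg/m³ × 9.8 m/s² × 5220 m = 1.166×10^8 Pa = 116.6 MPa
greenschist: 2770 kg/m³ × 9.8 m/s² × 6830 m = 1.854×10^8 Pa = 185.4 MPa
schist: 2690 kg/m³ × 9.8 m/s² × 11260 m = 2.968×10^8 Pa = 296.8 MPa
Total = 13.37 + 116.6 + 185.4 + 296.8 = 612.25 MPa
Pore pressure P_p = λ·σ_v = 0.8 × 612.2 MPa = 489.8 MPa
Effective stress σ' = σ_v − P_p = 612.2 − 489.8 = 122.45 MPa = 1224.5 bar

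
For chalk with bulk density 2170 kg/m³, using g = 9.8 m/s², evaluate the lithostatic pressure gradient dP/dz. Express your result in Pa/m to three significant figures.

21300 Pa/m

dP/dz = ρg = 2170 kg/m³ × 9.8 m/s² = 21266 Pa/m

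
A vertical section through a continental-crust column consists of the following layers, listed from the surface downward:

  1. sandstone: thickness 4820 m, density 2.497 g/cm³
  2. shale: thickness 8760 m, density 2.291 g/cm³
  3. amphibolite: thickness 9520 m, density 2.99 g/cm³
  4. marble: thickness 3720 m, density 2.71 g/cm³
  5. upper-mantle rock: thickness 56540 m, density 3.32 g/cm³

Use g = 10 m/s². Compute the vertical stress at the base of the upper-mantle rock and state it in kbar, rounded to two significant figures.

sandstone: 2497 kg/m³ × 10 m/s² × 4820 m = 1.204×10^8 Pa = 1.204 kbar
shale: 2291 kg/m³ × 10 m/s² × 8760 m = 2.007×10^8 Pa = 2.007 kbar
amphibolite: 2990 kg/m³ × 10 m/s² × 9520 m = 2.846×10^8 Pa = 2.846 kbar
marble: 2710 kg/m³ × 10 m/s² × 3720 m = 1.008×10^8 Pa = 1.008 kbar
upper-mantle rock: 3320 kg/m³ × 10 m/s² × 56540 m = 1.877×10^9 Pa = 18.77 kbar
Total = 1.204 + 2.007 + 2.846 + 1.008 + 18.77 = 25.836 kbar

26 kbar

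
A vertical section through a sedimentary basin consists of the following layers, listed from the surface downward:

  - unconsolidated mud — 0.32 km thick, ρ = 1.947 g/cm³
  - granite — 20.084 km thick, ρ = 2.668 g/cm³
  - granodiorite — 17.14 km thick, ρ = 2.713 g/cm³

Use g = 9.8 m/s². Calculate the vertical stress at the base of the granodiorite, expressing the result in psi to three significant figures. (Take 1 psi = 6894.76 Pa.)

unconsolidated mud: 1947 kg/m³ × 9.8 m/s² × 320 m = 6.106×10^6 Pa = 885.6 psi
granite: 2668 kg/m³ × 9.8 m/s² × 20084 m = 5.251×10^8 Pa = 76163 psi
granodiorite: 2713 kg/m³ × 9.8 m/s² × 17140 m = 4.557×10^8 Pa = 66095 psi
Total = 885.6 + 76163 + 66095 = 1.4314×10^5 psi

143000 psi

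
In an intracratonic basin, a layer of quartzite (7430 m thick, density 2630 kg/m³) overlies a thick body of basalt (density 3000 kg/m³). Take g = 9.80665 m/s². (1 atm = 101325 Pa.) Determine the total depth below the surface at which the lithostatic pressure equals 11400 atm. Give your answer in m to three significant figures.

40200 m

Pressure at base of upper layers: 2630×9.80665×7430 = 1.916×10^8 Pa = 1891 atm
Remaining pressure to be supplied by basalt: 1.155×10^9 − 1.916×10^8 = 9.635×10^8 Pa
Additional depth in basalt = 9.635×10^8 Pa / (3000 kg/m³ × 9.80665 m/s²) = 32749 m
Total depth = 7430 m + 32749 m = 40179 m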